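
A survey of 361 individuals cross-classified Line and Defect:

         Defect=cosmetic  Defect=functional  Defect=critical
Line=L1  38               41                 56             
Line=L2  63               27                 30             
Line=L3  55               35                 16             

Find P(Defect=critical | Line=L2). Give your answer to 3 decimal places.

Total with Line=L2: 63 + 27 + 30 = 120.
P(Defect=critical | Line=L2) = 30/120 = 0.250.

0.250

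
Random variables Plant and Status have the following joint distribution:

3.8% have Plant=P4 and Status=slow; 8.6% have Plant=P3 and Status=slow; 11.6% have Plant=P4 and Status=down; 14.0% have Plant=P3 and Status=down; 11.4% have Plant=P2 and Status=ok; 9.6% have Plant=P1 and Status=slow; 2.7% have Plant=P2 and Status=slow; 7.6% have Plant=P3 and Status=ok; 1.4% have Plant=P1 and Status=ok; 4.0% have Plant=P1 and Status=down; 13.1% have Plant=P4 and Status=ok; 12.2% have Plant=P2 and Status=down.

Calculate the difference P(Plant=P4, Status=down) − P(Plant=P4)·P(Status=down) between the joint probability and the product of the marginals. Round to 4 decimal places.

P(Plant=P4) = 0.131 + 0.038 + 0.116 = 0.285.
P(Status=down) = 0.040 + 0.122 + 0.140 + 0.116 = 0.418.
P(Plant=P4, Status=down) − P(Plant=P4)P(Status=down) = 0.116 − 0.285×0.418 = -0.0031.

-0.0031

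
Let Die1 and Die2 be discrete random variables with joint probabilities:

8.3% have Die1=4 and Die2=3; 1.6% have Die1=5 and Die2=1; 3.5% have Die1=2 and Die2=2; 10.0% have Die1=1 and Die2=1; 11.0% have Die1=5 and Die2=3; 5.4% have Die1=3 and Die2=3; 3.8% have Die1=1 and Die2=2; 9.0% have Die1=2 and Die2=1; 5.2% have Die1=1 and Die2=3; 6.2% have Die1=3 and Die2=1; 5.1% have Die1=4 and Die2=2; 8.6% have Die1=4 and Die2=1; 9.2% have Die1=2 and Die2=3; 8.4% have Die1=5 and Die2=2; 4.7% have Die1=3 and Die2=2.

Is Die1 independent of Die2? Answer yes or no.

no

P(Die1=5) = 0.210 and P(Die2=1) = 0.354, so their product is 0.07434, but P(Die1=5, Die2=1) = 0.016. Since these differ, Die1 and Die2 are not independent.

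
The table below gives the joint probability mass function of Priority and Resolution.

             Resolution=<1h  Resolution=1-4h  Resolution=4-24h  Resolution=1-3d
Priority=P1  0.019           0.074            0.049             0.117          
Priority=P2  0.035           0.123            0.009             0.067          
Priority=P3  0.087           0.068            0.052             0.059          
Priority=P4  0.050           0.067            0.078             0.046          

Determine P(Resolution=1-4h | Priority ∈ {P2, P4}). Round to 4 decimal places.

0.4000

P(Priority=P2) = 0.035 + 0.123 + 0.009 + 0.067 = 0.234.
P(Priority=P4) = 0.050 + 0.067 + 0.078 + 0.046 = 0.241.
P(Priority ∈ {P2, P4}) = 0.234 + 0.241 = 0.475; P(Resolution=1-4h, Priority ∈ {P2, P4}) = 0.123 + 0.067 = 0.190.
P(Resolution=1-4h | Priority ∈ {P2, P4}) = 0.190/0.475 = 0.4000.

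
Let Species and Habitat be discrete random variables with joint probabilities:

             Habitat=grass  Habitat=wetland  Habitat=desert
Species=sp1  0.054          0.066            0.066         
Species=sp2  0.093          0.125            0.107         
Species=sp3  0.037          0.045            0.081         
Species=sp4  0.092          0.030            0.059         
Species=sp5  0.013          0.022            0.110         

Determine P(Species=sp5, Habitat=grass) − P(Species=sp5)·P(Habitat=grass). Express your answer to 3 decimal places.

-0.029

P(Species=sp5) = 0.013 + 0.022 + 0.110 = 0.145.
P(Habitat=grass) = 0.054 + 0.093 + 0.037 + 0.092 + 0.013 = 0.289.
P(Species=sp5, Habitat=grass) − P(Species=sp5)P(Habitat=grass) = 0.013 − 0.145×0.289 = -0.029.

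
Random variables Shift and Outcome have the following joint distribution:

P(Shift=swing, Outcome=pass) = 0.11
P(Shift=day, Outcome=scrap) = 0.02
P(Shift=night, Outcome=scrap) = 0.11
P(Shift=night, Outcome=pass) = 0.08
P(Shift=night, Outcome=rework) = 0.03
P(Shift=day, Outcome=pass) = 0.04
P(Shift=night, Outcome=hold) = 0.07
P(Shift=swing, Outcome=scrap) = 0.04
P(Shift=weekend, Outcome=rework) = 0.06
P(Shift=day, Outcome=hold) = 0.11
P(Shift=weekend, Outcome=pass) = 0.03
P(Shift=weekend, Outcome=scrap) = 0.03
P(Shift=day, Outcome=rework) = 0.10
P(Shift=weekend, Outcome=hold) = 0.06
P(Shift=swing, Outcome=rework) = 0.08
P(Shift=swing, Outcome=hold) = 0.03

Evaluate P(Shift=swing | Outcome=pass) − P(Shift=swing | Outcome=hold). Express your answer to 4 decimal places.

P(Outcome=pass) = 0.04 + 0.11 + 0.08 + 0.03 = 0.26; P(Shift=swing | Outcome=pass) = 0.11/0.26 = 0.42308.
P(Outcome=hold) = 0.11 + 0.03 + 0.07 + 0.06 = 0.27; P(Shift=swing | Outcome=hold) = 0.03/0.27 = 0.11111.
Difference = 0.3120.

0.3120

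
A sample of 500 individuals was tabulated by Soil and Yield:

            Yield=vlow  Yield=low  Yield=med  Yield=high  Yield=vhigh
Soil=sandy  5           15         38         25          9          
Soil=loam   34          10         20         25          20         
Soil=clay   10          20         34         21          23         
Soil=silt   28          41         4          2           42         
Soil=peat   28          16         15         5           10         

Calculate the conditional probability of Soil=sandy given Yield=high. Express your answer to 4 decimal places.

0.3205

Total with Yield=high: 25 + 25 + 21 + 2 + 5 = 78.
P(Soil=sandy | Yield=high) = 25/78 = 0.3205.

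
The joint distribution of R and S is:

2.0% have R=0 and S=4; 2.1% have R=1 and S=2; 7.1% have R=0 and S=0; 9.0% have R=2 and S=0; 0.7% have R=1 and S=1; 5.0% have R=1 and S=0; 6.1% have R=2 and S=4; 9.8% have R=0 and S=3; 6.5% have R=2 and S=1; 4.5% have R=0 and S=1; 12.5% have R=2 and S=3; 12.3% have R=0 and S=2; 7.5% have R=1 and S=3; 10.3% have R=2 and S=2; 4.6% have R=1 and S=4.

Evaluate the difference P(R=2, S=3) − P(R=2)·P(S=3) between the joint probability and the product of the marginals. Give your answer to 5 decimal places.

-0.00731

P(R=2) = 0.090 + 0.065 + 0.103 + 0.125 + 0.061 = 0.444.
P(S=3) = 0.098 + 0.075 + 0.125 = 0.298.
P(R=2, S=3) − P(R=2)P(S=3) = 0.125 − 0.444×0.298 = -0.00731.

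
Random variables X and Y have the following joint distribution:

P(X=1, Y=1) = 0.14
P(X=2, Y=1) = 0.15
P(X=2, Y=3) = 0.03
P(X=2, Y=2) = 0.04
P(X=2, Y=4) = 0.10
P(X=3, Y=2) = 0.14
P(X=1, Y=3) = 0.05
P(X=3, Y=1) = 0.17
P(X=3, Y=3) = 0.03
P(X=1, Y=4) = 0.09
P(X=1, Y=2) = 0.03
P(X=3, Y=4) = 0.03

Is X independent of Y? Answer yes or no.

no

P(X=3) = 0.37 and P(Y=2) = 0.21, so their product is 0.0777, but P(X=3, Y=2) = 0.14. Since these differ, X and Y are not independent.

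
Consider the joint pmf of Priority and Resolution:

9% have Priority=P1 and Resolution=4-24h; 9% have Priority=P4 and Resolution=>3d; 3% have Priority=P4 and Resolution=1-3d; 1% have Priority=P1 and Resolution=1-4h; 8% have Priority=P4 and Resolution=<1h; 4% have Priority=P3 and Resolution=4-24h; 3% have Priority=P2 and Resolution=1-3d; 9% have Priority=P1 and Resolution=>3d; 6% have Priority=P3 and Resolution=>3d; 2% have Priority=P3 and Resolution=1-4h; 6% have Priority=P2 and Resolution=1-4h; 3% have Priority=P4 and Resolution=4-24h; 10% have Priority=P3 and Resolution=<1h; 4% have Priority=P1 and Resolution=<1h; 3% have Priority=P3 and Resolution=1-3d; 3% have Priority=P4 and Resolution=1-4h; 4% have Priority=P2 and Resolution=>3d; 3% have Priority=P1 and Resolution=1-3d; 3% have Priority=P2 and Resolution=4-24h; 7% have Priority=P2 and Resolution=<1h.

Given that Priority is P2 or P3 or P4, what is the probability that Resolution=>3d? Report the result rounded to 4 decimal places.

0.2568

P(Priority=P2) = 0.07 + 0.06 + 0.03 + 0.03 + 0.04 = 0.23.
P(Priority=P3) = 0.10 + 0.02 + 0.04 + 0.03 + 0.06 = 0.25.
P(Priority=P4) = 0.08 + 0.03 + 0.03 + 0.03 + 0.09 = 0.26.
P(Priority ∈ {P2, P3, P4}) = 0.23 + 0.25 + 0.26 = 0.74; P(Resolution=>3d, Priority ∈ {P2, P3, P4}) = 0.04 + 0.06 + 0.09 = 0.19.
P(Resolution=>3d | Priority ∈ {P2, P3, P4}) = 0.19/0.74 = 0.2568.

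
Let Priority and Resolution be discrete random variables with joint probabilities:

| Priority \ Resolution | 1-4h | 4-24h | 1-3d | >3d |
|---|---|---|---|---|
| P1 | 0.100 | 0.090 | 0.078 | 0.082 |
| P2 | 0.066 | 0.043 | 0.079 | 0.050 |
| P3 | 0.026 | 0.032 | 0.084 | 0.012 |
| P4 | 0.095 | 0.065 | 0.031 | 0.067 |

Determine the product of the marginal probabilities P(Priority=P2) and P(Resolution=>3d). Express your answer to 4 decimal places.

P(Priority=P2) = 0.066 + 0.043 + 0.079 + 0.050 = 0.238.
P(Resolution=>3d) = 0.082 + 0.050 + 0.012 + 0.067 = 0.211.
Product: 0.238 × 0.211 = 0.0502.

0.0502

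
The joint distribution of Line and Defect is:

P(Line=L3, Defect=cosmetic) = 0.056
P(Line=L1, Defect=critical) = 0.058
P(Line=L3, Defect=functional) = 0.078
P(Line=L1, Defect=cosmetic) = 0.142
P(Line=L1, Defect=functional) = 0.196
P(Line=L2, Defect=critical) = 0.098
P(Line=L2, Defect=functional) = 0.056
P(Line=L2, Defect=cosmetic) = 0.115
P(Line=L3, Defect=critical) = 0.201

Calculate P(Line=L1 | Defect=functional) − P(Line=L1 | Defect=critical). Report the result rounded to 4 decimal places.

P(Defect=functional) = 0.196 + 0.056 + 0.078 = 0.330; P(Line=L1 | Defect=functional) = 0.196/0.330 = 0.59394.
P(Defect=critical) = 0.058 + 0.098 + 0.201 = 0.357; P(Line=L1 | Defect=critical) = 0.058/0.357 = 0.16246.
Difference = 0.4315.

0.4315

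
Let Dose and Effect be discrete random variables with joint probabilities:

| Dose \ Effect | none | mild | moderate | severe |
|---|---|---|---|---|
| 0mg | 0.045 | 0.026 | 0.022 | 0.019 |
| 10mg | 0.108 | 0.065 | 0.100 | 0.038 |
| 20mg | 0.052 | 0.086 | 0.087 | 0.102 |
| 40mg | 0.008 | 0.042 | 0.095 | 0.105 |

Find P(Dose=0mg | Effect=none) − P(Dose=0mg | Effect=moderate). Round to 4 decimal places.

0.1389

P(Effect=none) = 0.045 + 0.108 + 0.052 + 0.008 = 0.213; P(Dose=0mg | Effect=none) = 0.045/0.213 = 0.21127.
P(Effect=moderate) = 0.022 + 0.100 + 0.087 + 0.095 = 0.304; P(Dose=0mg | Effect=moderate) = 0.022/0.304 = 0.07237.
Difference = 0.1389.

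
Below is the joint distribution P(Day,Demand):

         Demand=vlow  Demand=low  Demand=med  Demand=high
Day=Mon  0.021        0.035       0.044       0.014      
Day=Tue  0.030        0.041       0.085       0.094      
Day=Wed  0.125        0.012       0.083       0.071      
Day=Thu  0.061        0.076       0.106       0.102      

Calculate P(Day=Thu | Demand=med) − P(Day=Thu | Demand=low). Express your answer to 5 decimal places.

-0.13008

P(Demand=med) = 0.044 + 0.085 + 0.083 + 0.106 = 0.318; P(Day=Thu | Demand=med) = 0.106/0.318 = 0.333333.
P(Demand=low) = 0.035 + 0.041 + 0.012 + 0.076 = 0.164; P(Day=Thu | Demand=low) = 0.076/0.164 = 0.463415.
Difference = -0.13008.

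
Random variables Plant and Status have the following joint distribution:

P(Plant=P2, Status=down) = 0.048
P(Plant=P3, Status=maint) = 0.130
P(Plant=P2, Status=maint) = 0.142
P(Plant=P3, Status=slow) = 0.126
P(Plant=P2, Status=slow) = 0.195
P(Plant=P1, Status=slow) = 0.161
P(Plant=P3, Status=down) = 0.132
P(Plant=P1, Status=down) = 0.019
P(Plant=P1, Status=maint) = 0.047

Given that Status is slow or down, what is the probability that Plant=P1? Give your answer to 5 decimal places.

P(Status=slow) = 0.161 + 0.195 + 0.126 = 0.482.
P(Status=down) = 0.019 + 0.048 + 0.132 = 0.199.
P(Status ∈ {slow, down}) = 0.482 + 0.199 = 0.681; P(Plant=P1, Status ∈ {slow, down}) = 0.161 + 0.019 = 0.180.
P(Plant=P1 | Status ∈ {slow, down}) = 0.180/0.681 = 0.26432.

0.26432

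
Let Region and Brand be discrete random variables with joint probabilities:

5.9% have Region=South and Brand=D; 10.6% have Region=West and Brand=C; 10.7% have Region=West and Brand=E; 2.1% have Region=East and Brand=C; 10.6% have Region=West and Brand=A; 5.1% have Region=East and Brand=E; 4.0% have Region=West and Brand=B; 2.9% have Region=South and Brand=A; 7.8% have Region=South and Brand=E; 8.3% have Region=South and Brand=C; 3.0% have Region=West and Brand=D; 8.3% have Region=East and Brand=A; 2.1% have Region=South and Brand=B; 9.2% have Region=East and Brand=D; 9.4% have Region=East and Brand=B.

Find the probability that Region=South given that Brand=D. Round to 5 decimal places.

P(Brand=D) = 0.059 + 0.092 + 0.030 = 0.181.
P(Region=South | Brand=D) = 0.059/0.181 = 0.32597.

0.32597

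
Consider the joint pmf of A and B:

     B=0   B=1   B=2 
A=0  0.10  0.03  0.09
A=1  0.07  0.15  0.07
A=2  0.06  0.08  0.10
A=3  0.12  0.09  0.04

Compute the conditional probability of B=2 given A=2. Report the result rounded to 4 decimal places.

P(A=2) = 0.06 + 0.08 + 0.10 = 0.24.
P(B=2 | A=2) = 0.10/0.24 = 0.4167.

0.4167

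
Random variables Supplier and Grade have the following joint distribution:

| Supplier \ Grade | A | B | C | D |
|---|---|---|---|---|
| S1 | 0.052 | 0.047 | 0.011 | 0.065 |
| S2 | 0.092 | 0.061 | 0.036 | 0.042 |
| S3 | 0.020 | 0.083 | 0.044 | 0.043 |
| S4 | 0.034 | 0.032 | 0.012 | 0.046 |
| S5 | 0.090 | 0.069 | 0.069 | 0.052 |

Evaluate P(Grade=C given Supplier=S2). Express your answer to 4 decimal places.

P(Supplier=S2) = 0.092 + 0.061 + 0.036 + 0.042 = 0.231.
P(Grade=C | Supplier=S2) = 0.036/0.231 = 0.1558.

0.1558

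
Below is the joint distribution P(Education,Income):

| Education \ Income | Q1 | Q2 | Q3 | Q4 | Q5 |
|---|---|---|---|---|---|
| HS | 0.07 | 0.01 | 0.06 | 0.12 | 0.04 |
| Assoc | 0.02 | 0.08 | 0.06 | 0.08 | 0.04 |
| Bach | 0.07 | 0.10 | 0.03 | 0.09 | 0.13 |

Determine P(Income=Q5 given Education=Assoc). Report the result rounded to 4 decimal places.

P(Education=Assoc) = 0.02 + 0.08 + 0.06 + 0.08 + 0.04 = 0.28.
P(Income=Q5 | Education=Assoc) = 0.04/0.28 = 0.1429.

0.1429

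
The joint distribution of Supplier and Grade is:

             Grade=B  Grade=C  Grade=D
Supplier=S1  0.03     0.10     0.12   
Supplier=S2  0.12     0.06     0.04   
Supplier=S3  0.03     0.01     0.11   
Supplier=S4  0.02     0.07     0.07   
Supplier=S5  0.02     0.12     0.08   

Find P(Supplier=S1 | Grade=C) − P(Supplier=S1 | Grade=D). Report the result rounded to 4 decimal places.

P(Grade=C) = 0.10 + 0.06 + 0.01 + 0.07 + 0.12 = 0.36; P(Supplier=S1 | Grade=C) = 0.10/0.36 = 0.27778.
P(Grade=D) = 0.12 + 0.04 + 0.11 + 0.07 + 0.08 = 0.42; P(Supplier=S1 | Grade=D) = 0.12/0.42 = 0.28571.
Difference = -0.0079.

-0.0079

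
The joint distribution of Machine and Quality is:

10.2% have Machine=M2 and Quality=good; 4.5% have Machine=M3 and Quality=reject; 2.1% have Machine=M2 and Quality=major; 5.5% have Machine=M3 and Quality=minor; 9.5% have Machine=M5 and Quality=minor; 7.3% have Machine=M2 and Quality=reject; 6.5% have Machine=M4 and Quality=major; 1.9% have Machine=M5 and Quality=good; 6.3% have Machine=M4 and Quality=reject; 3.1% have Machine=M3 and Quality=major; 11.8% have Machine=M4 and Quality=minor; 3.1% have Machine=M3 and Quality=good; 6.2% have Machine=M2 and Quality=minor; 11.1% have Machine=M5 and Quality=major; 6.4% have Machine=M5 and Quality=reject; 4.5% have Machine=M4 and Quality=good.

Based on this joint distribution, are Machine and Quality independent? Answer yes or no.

no

P(Machine=M2) = 0.258 and P(Quality=good) = 0.197, so their product is 0.05083, but P(Machine=M2, Quality=good) = 0.102. Since these differ, Machine and Quality are not independent.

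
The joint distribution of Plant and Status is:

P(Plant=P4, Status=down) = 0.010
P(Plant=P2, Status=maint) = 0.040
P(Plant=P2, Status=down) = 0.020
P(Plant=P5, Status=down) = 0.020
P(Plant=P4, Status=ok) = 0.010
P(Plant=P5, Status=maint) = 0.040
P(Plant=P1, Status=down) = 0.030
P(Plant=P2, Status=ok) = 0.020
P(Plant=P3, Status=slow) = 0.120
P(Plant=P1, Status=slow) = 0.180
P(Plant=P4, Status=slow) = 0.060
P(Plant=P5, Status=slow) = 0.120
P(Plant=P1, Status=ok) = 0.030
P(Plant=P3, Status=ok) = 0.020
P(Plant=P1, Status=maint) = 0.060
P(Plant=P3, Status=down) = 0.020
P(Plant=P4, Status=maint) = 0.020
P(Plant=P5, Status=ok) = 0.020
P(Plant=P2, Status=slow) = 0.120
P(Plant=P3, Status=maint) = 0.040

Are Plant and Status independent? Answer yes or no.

Every cell satisfies P(Plant,Status) = P(Plant)·P(Status). For instance P(Plant=P3) = 0.200, P(Status=maint) = 0.200, and 0.200×0.200 = 0.040 matches the joint entry. So Plant and Status are independent.

yes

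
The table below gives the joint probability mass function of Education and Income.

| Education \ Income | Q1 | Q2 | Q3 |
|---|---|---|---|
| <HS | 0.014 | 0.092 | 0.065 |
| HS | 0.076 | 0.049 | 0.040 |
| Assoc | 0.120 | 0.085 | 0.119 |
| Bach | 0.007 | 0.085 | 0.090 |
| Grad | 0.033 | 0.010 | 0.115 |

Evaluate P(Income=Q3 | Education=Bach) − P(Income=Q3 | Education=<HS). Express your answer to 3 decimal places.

0.114

P(Education=Bach) = 0.007 + 0.085 + 0.090 = 0.182; P(Income=Q3 | Education=Bach) = 0.090/0.182 = 0.4945.
P(Education=<HS) = 0.014 + 0.092 + 0.065 = 0.171; P(Income=Q3 | Education=<HS) = 0.065/0.171 = 0.3801.
Difference = 0.114.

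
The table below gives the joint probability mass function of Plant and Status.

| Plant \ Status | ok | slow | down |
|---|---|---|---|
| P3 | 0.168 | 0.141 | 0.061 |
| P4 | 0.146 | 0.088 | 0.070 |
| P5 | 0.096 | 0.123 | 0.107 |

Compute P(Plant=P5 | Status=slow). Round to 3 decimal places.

P(Status=slow) = 0.141 + 0.088 + 0.123 = 0.352.
P(Plant=P5 | Status=slow) = 0.123/0.352 = 0.349.

0.349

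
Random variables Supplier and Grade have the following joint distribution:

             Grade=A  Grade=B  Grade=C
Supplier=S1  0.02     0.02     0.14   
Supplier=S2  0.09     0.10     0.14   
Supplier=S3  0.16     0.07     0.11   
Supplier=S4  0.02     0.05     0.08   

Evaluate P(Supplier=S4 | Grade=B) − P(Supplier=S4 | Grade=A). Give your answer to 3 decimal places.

0.139

P(Grade=B) = 0.02 + 0.10 + 0.07 + 0.05 = 0.24; P(Supplier=S4 | Grade=B) = 0.05/0.24 = 0.2083.
P(Grade=A) = 0.02 + 0.09 + 0.16 + 0.02 = 0.29; P(Supplier=S4 | Grade=A) = 0.02/0.29 = 0.0690.
Difference = 0.139.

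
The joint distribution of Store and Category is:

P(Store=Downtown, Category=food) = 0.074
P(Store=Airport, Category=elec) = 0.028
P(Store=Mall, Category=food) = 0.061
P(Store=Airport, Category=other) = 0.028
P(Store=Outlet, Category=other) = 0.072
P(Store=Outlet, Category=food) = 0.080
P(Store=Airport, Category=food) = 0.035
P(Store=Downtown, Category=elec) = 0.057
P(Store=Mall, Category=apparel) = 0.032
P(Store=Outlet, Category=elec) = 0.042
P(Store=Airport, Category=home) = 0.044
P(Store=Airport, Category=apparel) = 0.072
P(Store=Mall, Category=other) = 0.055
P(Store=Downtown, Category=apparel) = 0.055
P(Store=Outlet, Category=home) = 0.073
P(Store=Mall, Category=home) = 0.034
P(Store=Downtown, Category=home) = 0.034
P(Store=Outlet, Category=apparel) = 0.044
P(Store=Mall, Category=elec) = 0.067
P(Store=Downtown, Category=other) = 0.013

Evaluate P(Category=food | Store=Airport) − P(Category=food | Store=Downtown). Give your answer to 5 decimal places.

P(Store=Airport) = 0.035 + 0.072 + 0.028 + 0.044 + 0.028 = 0.207; P(Category=food | Store=Airport) = 0.035/0.207 = 0.169082.
P(Store=Downtown) = 0.074 + 0.055 + 0.057 + 0.034 + 0.013 = 0.233; P(Category=food | Store=Downtown) = 0.074/0.233 = 0.317597.
Difference = -0.14851.

-0.14851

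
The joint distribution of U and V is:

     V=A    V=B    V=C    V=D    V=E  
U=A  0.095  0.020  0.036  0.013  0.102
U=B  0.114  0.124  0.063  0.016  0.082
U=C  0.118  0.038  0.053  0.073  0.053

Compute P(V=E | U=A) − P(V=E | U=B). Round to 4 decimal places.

P(U=A) = 0.095 + 0.020 + 0.036 + 0.013 + 0.102 = 0.266; P(V=E | U=A) = 0.102/0.266 = 0.38346.
P(U=B) = 0.114 + 0.124 + 0.063 + 0.016 + 0.082 = 0.399; P(V=E | U=B) = 0.082/0.399 = 0.20551.
Difference = 0.1779.

0.1779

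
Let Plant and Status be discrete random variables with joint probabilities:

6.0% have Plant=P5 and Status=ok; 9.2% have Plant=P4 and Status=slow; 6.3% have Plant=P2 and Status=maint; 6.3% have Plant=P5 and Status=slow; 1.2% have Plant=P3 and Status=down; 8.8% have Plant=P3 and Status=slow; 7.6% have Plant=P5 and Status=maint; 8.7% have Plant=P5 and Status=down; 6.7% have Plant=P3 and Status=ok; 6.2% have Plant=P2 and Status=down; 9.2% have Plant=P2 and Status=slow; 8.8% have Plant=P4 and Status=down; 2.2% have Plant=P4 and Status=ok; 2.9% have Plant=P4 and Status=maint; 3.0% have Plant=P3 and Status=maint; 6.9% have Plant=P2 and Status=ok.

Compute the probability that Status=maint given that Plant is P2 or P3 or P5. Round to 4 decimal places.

0.2198

P(Plant=P2) = 0.069 + 0.092 + 0.062 + 0.063 = 0.286.
P(Plant=P3) = 0.067 + 0.088 + 0.012 + 0.030 = 0.197.
P(Plant=P5) = 0.060 + 0.063 + 0.087 + 0.076 = 0.286.
P(Plant ∈ {P2, P3, P5}) = 0.286 + 0.197 + 0.286 = 0.769; P(Status=maint, Plant ∈ {P2, P3, P5}) = 0.063 + 0.030 + 0.076 = 0.169.
P(Status=maint | Plant ∈ {P2, P3, P5}) = 0.169/0.769 = 0.2198.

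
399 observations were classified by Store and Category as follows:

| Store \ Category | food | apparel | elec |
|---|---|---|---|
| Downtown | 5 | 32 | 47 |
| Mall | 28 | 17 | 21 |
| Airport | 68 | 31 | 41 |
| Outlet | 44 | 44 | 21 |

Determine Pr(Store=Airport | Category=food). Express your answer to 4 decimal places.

0.4690

Total with Category=food: 5 + 28 + 68 + 44 = 145.
P(Store=Airport | Category=food) = 68/145 = 0.4690.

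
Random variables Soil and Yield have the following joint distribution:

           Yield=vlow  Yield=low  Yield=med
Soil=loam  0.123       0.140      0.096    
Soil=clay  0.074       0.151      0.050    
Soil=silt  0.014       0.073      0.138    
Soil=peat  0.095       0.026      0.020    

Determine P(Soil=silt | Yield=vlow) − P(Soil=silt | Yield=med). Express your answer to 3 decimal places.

P(Yield=vlow) = 0.123 + 0.074 + 0.014 + 0.095 = 0.306; P(Soil=silt | Yield=vlow) = 0.014/0.306 = 0.0458.
P(Yield=med) = 0.096 + 0.050 + 0.138 + 0.020 = 0.304; P(Soil=silt | Yield=med) = 0.138/0.304 = 0.4539.
Difference = -0.408.

-0.408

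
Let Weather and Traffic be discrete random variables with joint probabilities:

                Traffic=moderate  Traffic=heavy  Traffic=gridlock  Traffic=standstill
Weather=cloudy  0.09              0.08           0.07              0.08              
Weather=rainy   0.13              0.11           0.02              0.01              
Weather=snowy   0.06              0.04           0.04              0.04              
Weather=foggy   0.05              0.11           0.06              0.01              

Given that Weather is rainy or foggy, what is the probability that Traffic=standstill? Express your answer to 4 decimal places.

P(Weather=rainy) = 0.13 + 0.11 + 0.02 + 0.01 = 0.27.
P(Weather=foggy) = 0.05 + 0.11 + 0.06 + 0.01 = 0.23.
P(Weather ∈ {rainy, foggy}) = 0.27 + 0.23 = 0.50; P(Traffic=standstill, Weather ∈ {rainy, foggy}) = 0.01 + 0.01 = 0.02.
P(Traffic=standstill | Weather ∈ {rainy, foggy}) = 0.02/0.50 = 0.0400.

0.0400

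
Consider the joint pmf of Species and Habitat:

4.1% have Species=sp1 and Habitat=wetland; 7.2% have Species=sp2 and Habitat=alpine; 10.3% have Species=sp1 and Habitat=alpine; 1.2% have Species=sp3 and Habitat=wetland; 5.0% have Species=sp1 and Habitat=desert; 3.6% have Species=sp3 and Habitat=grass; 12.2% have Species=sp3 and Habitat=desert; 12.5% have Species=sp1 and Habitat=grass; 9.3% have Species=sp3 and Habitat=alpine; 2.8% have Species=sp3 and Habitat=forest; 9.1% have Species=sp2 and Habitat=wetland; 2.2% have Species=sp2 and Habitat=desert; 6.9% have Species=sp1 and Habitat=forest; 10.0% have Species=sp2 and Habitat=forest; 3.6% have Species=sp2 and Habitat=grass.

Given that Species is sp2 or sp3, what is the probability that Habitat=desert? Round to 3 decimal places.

P(Species=sp2) = 0.100 + 0.036 + 0.091 + 0.022 + 0.072 = 0.321.
P(Species=sp3) = 0.028 + 0.036 + 0.012 + 0.122 + 0.093 = 0.291.
P(Species ∈ {sp2, sp3}) = 0.321 + 0.291 = 0.612; P(Habitat=desert, Species ∈ {sp2, sp3}) = 0.022 + 0.122 = 0.144.
P(Habitat=desert | Species ∈ {sp2, sp3}) = 0.144/0.612 = 0.235.

0.235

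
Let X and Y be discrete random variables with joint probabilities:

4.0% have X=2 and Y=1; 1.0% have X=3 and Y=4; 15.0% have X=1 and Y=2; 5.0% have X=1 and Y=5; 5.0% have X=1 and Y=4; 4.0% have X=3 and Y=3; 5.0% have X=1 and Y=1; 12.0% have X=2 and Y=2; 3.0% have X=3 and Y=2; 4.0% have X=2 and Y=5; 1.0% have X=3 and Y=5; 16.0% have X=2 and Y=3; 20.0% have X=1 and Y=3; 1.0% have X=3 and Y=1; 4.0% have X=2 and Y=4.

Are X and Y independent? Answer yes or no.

Every cell satisfies P(X,Y) = P(X)·P(Y). For instance P(X=3) = 0.100, P(Y=4) = 0.100, and 0.100×0.100 = 0.010 matches the joint entry. So X and Y are independent.

yes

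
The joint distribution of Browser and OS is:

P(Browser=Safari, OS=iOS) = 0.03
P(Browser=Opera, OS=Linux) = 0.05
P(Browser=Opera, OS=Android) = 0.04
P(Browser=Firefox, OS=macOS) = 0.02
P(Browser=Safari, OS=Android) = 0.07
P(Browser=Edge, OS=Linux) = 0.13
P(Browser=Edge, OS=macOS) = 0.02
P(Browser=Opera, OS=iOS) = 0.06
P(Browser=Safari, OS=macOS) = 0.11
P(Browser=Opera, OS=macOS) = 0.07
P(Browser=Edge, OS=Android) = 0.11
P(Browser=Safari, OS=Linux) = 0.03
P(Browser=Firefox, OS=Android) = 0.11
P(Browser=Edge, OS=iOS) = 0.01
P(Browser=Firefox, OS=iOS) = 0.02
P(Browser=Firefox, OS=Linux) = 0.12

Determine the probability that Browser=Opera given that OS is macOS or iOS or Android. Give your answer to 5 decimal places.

P(OS=macOS) = 0.02 + 0.11 + 0.02 + 0.07 = 0.22.
P(OS=iOS) = 0.02 + 0.03 + 0.01 + 0.06 = 0.12.
P(OS=Android) = 0.11 + 0.07 + 0.11 + 0.04 = 0.33.
P(OS ∈ {macOS, iOS, Android}) = 0.22 + 0.12 + 0.33 = 0.67; P(Browser=Opera, OS ∈ {macOS, iOS, Android}) = 0.07 + 0.06 + 0.04 = 0.17.
P(Browser=Opera | OS ∈ {macOS, iOS, Android}) = 0.17/0.67 = 0.25373.

0.25373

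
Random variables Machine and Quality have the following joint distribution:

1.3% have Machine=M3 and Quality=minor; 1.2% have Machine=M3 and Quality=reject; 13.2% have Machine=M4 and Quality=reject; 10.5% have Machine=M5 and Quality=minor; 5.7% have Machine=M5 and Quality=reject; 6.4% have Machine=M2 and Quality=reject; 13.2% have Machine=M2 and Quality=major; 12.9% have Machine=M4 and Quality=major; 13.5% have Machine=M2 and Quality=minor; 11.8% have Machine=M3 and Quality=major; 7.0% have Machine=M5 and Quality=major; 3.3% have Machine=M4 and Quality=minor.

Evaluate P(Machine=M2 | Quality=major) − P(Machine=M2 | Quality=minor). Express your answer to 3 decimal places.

P(Quality=major) = 0.132 + 0.118 + 0.129 + 0.070 = 0.449; P(Machine=M2 | Quality=major) = 0.132/0.449 = 0.2940.
P(Quality=minor) = 0.135 + 0.013 + 0.033 + 0.105 = 0.286; P(Machine=M2 | Quality=minor) = 0.135/0.286 = 0.4720.
Difference = -0.178.

-0.178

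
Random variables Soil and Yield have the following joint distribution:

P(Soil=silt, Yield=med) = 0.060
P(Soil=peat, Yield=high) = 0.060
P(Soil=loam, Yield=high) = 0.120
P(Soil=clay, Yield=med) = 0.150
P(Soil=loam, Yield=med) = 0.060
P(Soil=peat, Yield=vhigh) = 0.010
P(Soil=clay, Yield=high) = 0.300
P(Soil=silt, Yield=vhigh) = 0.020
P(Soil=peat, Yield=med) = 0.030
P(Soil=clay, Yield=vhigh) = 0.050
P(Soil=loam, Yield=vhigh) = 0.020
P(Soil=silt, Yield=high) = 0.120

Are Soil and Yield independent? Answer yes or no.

yes

Every cell satisfies P(Soil,Yield) = P(Soil)·P(Yield). For instance P(Soil=silt) = 0.200, P(Yield=high) = 0.600, and 0.200×0.600 = 0.120 matches the joint entry. So Soil and Yield are independent.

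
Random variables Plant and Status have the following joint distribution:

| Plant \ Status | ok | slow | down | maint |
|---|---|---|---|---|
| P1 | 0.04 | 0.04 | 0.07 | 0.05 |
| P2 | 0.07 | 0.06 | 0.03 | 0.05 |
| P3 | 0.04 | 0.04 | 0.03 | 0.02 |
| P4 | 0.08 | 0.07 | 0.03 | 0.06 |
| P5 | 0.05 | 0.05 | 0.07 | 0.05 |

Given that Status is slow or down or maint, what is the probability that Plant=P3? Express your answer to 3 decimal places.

P(Status=slow) = 0.04 + 0.06 + 0.04 + 0.07 + 0.05 = 0.26.
P(Status=down) = 0.07 + 0.03 + 0.03 + 0.03 + 0.07 = 0.23.
P(Status=maint) = 0.05 + 0.05 + 0.02 + 0.06 + 0.05 = 0.23.
P(Status ∈ {slow, down, maint}) = 0.26 + 0.23 + 0.23 = 0.72; P(Plant=P3, Status ∈ {slow, down, maint}) = 0.04 + 0.03 + 0.02 = 0.09.
P(Plant=P3 | Status ∈ {slow, down, maint}) = 0.09/0.72 = 0.125.

0.125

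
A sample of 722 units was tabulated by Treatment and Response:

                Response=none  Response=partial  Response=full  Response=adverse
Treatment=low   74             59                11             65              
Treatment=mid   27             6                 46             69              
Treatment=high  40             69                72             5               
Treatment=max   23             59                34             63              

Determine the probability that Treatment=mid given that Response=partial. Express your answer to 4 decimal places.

Total with Response=partial: 59 + 6 + 69 + 59 = 193.
P(Treatment=mid | Response=partial) = 6/193 = 0.0311.

0.0311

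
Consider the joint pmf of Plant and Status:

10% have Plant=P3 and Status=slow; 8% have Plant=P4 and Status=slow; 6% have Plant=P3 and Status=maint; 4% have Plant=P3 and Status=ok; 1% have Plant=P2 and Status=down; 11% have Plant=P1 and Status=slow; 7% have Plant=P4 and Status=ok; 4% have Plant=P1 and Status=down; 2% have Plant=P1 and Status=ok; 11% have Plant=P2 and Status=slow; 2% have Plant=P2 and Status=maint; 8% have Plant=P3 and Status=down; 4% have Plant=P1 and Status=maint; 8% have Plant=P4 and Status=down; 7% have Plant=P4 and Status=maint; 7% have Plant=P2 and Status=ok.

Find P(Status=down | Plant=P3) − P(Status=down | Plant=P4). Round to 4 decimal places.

P(Plant=P3) = 0.04 + 0.10 + 0.08 + 0.06 = 0.28; P(Status=down | Plant=P3) = 0.08/0.28 = 0.28571.
P(Plant=P4) = 0.07 + 0.08 + 0.08 + 0.07 = 0.30; P(Status=down | Plant=P4) = 0.08/0.30 = 0.26667.
Difference = 0.0190.

0.0190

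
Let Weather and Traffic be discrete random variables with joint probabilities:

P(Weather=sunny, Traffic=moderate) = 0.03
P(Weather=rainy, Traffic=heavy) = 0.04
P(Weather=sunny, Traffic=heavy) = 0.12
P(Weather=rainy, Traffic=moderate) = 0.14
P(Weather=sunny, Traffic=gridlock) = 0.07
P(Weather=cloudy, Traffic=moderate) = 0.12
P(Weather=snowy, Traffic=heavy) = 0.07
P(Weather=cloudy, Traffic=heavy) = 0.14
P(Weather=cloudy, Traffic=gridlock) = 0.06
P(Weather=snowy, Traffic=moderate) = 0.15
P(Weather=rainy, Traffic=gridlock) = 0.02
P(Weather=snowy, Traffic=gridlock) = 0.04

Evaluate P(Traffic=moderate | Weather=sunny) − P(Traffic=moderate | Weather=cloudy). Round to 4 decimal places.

P(Weather=sunny) = 0.03 + 0.12 + 0.07 = 0.22; P(Traffic=moderate | Weather=sunny) = 0.03/0.22 = 0.13636.
P(Weather=cloudy) = 0.12 + 0.14 + 0.06 = 0.32; P(Traffic=moderate | Weather=cloudy) = 0.12/0.32 = 0.37500.
Difference = -0.2386.

-0.2386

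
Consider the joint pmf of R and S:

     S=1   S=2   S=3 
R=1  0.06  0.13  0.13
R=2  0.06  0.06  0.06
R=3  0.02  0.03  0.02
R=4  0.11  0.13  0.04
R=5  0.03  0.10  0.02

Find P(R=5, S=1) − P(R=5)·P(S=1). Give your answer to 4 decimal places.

-0.0120

P(R=5) = 0.03 + 0.10 + 0.02 = 0.15.
P(S=1) = 0.06 + 0.06 + 0.02 + 0.11 + 0.03 = 0.28.
P(R=5, S=1) − P(R=5)P(S=1) = 0.03 − 0.15×0.28 = -0.0120.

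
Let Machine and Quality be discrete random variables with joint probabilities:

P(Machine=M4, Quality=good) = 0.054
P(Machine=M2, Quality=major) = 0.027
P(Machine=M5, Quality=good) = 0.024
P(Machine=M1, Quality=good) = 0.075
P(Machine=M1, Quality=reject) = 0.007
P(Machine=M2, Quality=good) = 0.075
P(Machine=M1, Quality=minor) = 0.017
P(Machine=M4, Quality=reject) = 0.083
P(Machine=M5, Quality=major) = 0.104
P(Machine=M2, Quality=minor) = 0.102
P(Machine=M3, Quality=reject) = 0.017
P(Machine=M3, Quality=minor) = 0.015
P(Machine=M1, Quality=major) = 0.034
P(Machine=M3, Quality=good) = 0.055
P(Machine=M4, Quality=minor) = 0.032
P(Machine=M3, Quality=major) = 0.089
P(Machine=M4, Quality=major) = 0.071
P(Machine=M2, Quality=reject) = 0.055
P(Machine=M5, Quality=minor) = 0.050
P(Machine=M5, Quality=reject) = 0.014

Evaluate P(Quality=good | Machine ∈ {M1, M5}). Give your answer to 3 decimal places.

0.305

P(Machine=M1) = 0.075 + 0.017 + 0.034 + 0.007 = 0.133.
P(Machine=M5) = 0.024 + 0.050 + 0.104 + 0.014 = 0.192.
P(Machine ∈ {M1, M5}) = 0.133 + 0.192 = 0.325; P(Quality=good, Machine ∈ {M1, M5}) = 0.075 + 0.024 = 0.099.
P(Quality=good | Machine ∈ {M1, M5}) = 0.099/0.325 = 0.305.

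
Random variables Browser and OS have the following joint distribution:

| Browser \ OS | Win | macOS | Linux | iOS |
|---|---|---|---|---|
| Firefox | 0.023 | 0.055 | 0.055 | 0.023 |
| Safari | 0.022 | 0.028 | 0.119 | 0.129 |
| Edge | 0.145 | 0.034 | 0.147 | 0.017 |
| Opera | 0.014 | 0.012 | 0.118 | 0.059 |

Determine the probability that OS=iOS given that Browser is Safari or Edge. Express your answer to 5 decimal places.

P(Browser=Safari) = 0.022 + 0.028 + 0.119 + 0.129 = 0.298.
P(Browser=Edge) = 0.145 + 0.034 + 0.147 + 0.017 = 0.343.
P(Browser ∈ {Safari, Edge}) = 0.298 + 0.343 = 0.641; P(OS=iOS, Browser ∈ {Safari, Edge}) = 0.129 + 0.017 = 0.146.
P(OS=iOS | Browser ∈ {Safari, Edge}) = 0.146/0.641 = 0.22777.

0.22777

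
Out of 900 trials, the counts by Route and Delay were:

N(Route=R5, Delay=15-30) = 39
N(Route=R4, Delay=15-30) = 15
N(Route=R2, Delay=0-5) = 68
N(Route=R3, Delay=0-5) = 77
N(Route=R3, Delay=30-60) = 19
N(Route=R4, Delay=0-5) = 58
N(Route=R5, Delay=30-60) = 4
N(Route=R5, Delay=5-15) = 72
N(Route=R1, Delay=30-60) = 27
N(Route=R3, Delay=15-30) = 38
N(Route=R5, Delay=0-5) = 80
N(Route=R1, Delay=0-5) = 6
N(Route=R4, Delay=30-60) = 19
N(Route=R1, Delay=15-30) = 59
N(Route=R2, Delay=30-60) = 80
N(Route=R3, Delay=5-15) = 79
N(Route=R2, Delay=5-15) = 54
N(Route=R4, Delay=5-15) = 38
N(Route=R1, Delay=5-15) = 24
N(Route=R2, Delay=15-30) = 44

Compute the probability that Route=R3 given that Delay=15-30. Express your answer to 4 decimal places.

0.1949

Total with Delay=15-30: 59 + 44 + 38 + 15 + 39 = 195.
P(Route=R3 | Delay=15-30) = 38/195 = 0.1949.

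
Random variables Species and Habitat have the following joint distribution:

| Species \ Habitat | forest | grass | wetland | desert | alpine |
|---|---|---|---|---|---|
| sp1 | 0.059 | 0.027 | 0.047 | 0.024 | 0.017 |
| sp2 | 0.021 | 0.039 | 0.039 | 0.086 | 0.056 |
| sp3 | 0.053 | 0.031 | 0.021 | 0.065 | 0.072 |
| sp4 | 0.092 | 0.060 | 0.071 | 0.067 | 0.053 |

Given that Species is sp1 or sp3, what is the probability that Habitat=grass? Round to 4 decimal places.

P(Species=sp1) = 0.059 + 0.027 + 0.047 + 0.024 + 0.017 = 0.174.
P(Species=sp3) = 0.053 + 0.031 + 0.021 + 0.065 + 0.072 = 0.242.
P(Species ∈ {sp1, sp3}) = 0.174 + 0.242 = 0.416; P(Habitat=grass, Species ∈ {sp1, sp3}) = 0.027 + 0.031 = 0.058.
P(Habitat=grass | Species ∈ {sp1, sp3}) = 0.058/0.416 = 0.1394.

0.1394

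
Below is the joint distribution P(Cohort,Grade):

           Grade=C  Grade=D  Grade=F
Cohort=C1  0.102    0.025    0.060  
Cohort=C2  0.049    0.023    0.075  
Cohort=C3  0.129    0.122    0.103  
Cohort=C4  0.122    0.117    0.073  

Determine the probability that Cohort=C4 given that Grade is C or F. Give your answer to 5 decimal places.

P(Grade=C) = 0.102 + 0.049 + 0.129 + 0.122 = 0.402.
P(Grade=F) = 0.060 + 0.075 + 0.103 + 0.073 = 0.311.
P(Grade ∈ {C, F}) = 0.402 + 0.311 = 0.713; P(Cohort=C4, Grade ∈ {C, F}) = 0.122 + 0.073 = 0.195.
P(Cohort=C4 | Grade ∈ {C, F}) = 0.195/0.713 = 0.27349.

0.27349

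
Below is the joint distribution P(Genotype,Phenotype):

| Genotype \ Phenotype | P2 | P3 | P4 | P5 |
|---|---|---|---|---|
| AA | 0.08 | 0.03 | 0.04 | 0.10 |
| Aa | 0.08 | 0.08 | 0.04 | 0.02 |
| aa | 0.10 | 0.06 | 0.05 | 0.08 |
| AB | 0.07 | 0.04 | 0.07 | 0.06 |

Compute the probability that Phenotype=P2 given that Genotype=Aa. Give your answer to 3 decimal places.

P(Genotype=Aa) = 0.08 + 0.08 + 0.04 + 0.02 = 0.22.
P(Phenotype=P2 | Genotype=Aa) = 0.08/0.22 = 0.364.

0.364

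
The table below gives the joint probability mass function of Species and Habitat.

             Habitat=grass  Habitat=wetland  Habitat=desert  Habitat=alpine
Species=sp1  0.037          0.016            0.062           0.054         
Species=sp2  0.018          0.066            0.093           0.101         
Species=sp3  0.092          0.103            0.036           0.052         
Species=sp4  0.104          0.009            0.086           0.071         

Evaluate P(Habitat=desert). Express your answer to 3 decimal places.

0.277

P(Habitat=desert) = 0.062 + 0.093 + 0.036 + 0.086 = 0.277.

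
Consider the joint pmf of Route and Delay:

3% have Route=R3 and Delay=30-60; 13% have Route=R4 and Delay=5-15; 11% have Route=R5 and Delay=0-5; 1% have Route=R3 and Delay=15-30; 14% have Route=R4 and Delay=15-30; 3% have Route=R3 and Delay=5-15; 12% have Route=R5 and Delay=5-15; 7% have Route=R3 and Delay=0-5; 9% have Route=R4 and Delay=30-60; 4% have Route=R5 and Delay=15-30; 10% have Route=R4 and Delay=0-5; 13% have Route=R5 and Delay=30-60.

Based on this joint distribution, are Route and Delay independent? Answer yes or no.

no

P(Route=R4) = 0.46 and P(Delay=15-30) = 0.19, so their product is 0.0874, but P(Route=R4, Delay=15-30) = 0.14. Since these differ, Route and Delay are not independent.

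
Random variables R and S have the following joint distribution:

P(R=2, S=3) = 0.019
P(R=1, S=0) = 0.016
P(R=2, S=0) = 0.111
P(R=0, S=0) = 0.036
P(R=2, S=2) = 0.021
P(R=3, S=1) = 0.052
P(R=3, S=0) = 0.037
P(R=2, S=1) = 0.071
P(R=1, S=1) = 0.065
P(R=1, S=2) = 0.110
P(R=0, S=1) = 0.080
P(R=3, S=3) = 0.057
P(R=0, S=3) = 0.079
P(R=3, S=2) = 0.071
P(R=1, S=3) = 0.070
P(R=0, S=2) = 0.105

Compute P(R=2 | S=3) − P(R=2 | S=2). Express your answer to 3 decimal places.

P(S=3) = 0.079 + 0.070 + 0.019 + 0.057 = 0.225; P(R=2 | S=3) = 0.019/0.225 = 0.0844.
P(S=2) = 0.105 + 0.110 + 0.021 + 0.071 = 0.307; P(R=2 | S=2) = 0.021/0.307 = 0.0684.
Difference = 0.016.

0.016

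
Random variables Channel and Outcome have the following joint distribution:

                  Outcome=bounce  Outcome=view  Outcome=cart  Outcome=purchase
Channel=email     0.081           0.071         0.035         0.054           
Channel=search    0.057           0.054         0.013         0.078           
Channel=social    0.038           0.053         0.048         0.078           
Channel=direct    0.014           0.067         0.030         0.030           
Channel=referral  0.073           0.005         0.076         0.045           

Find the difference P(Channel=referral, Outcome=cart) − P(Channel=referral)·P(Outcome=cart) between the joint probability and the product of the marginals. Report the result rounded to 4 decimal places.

0.0358

P(Channel=referral) = 0.073 + 0.005 + 0.076 + 0.045 = 0.199.
P(Outcome=cart) = 0.035 + 0.013 + 0.048 + 0.030 + 0.076 = 0.202.
P(Channel=referral, Outcome=cart) − P(Channel=referral)P(Outcome=cart) = 0.076 − 0.199×0.202 = 0.0358.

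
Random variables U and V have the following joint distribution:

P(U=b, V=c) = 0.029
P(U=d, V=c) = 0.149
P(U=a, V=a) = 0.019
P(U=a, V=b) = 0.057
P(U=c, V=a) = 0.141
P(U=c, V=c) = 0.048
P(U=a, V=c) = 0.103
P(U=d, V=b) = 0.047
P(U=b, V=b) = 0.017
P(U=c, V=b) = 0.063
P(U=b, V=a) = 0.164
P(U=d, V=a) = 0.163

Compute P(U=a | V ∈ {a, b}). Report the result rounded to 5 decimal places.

P(V=a) = 0.019 + 0.164 + 0.141 + 0.163 = 0.487.
P(V=b) = 0.057 + 0.017 + 0.063 + 0.047 = 0.184.
P(V ∈ {a, b}) = 0.487 + 0.184 = 0.671; P(U=a, V ∈ {a, b}) = 0.019 + 0.057 = 0.076.
P(U=a | V ∈ {a, b}) = 0.076/0.671 = 0.11326.

0.11326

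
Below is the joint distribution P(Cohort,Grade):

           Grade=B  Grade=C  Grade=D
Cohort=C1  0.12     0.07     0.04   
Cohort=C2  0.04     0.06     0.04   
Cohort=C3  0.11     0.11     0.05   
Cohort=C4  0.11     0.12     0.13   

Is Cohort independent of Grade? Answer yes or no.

P(Cohort=C4) = 0.36 and P(Grade=D) = 0.26, so their product is 0.0936, but P(Cohort=C4, Grade=D) = 0.13. Since these differ, Cohort and Grade are not independent.

no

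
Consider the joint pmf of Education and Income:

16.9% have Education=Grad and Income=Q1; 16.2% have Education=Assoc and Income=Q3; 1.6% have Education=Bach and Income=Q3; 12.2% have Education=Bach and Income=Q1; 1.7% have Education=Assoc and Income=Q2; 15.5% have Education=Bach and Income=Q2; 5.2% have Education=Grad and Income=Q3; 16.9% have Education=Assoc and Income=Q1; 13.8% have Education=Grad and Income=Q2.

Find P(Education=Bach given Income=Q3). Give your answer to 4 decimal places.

P(Income=Q3) = 0.162 + 0.016 + 0.052 = 0.230.
P(Education=Bach | Income=Q3) = 0.016/0.230 = 0.0696.

0.0696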